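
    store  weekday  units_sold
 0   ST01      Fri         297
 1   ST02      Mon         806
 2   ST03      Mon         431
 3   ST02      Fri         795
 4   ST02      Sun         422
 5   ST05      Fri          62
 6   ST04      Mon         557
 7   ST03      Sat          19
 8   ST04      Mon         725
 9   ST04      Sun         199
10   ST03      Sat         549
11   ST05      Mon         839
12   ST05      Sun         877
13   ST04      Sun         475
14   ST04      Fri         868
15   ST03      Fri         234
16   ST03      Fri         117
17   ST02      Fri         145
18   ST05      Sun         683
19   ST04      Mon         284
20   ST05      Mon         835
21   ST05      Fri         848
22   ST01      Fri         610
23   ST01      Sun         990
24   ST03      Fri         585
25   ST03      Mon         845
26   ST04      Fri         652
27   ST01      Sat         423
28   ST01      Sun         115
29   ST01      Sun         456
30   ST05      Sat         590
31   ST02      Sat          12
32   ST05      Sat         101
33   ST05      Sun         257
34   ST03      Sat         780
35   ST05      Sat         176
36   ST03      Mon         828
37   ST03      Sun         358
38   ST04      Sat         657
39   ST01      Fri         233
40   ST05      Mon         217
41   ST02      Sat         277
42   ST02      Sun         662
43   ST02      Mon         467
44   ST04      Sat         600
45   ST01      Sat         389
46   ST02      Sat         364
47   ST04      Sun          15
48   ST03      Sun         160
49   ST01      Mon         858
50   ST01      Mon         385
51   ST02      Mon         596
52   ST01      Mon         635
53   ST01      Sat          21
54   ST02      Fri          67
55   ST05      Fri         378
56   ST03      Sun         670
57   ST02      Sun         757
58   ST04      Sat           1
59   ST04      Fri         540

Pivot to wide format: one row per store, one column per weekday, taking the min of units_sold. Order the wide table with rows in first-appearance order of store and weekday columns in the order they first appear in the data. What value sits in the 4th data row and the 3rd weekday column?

257

With rows in first-appearance order of store, row 4 is store=ST05. weekday columns in first-appearance order: Fri, Mon, Sun, Sat; column 3 is Sun.
Long rows with store=ST05, weekday=Sun: min(877, 683, 257) = 257.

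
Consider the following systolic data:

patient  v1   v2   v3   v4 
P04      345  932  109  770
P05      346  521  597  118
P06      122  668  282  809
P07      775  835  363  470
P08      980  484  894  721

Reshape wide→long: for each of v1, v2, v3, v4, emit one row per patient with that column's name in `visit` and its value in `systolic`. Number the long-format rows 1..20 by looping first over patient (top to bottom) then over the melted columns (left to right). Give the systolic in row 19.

894

20 rows total (5 × 4). Row 19: index ⌊(19-1)/4⌋ = 4 into patient → P08; (19-1) mod 4 = 2 into the melted columns → v3.
So row 19 is (P08, v3, 894); systolic = 894.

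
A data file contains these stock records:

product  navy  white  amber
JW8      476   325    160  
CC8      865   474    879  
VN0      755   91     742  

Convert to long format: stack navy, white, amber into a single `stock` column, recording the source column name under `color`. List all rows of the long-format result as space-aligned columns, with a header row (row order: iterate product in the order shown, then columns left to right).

Each (product, column) pair becomes one row: 3 × 3 = 9 rows.
For example, (JW8, navy) → stock=476.

product  color  stock
JW8      navy   476  
JW8      white  325  
JW8      amber  160  
CC8      navy   865  
CC8      white  474  
CC8      amber  879  
VN0      navy   755  
VN0      white  91   
VN0      amber  742  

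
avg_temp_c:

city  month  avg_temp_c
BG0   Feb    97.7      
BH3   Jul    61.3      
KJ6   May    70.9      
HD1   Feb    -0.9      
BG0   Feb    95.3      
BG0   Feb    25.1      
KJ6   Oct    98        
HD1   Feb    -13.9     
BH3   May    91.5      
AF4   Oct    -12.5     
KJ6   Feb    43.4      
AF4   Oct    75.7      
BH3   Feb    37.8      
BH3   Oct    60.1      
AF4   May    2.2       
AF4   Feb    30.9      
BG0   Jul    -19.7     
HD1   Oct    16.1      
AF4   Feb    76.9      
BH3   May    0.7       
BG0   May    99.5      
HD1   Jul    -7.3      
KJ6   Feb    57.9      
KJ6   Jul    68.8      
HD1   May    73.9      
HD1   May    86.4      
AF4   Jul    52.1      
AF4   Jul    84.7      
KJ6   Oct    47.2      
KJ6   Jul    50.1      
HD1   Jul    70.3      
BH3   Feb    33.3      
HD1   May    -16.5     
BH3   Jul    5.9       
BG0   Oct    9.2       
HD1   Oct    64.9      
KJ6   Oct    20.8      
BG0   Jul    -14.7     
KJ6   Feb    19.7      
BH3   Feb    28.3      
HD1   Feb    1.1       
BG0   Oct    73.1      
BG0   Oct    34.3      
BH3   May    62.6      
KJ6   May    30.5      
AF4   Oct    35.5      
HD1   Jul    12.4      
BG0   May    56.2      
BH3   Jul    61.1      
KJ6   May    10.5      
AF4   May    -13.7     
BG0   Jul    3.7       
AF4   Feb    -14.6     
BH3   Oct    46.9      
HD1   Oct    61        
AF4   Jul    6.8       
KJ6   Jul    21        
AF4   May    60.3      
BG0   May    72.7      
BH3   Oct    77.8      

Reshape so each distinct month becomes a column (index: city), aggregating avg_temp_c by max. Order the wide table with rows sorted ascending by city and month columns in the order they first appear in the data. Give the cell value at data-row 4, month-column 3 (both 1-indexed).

With rows sorted ascending by city, row 4 is city=HD1. month columns in first-appearance order: Feb, Jul, May, Oct; column 3 is May.
Long rows with city=HD1, month=May: max(73.9, 86.4, -16.5) = 86.4.

86.4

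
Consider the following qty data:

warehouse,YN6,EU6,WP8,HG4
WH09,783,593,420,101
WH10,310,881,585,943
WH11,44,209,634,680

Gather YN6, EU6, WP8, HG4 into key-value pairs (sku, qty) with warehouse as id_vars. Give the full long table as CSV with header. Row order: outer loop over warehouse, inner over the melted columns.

Each (warehouse, column) pair becomes one row: 3 × 4 = 12 rows.
For example, (WH09, YN6) → qty=783.

warehouse,sku,qty
WH09,YN6,783
WH09,EU6,593
WH09,WP8,420
WH09,HG4,101
WH10,YN6,310
WH10,EU6,881
WH10,WP8,585
WH10,HG4,943
WH11,YN6,44
WH11,EU6,209
WH11,WP8,634
WH11,HG4,680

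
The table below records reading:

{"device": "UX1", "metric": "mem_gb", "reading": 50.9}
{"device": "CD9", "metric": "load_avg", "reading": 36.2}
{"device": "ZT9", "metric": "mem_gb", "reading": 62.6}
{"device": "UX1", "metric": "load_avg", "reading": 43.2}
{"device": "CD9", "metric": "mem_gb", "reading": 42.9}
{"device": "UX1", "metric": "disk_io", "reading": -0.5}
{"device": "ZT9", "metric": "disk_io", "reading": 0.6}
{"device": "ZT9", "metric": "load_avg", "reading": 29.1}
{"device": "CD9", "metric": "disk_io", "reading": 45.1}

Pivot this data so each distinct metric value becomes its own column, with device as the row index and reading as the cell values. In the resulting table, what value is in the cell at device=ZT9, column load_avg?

29.1

Wide layout: rows indexed by device, columns are the 3 distinct metric values (mem_gb, load_avg, disk_io).
Cell (device=ZT9, metric=load_avg) draws from the long row where device=ZT9 and metric=load_avg, which has reading=29.1.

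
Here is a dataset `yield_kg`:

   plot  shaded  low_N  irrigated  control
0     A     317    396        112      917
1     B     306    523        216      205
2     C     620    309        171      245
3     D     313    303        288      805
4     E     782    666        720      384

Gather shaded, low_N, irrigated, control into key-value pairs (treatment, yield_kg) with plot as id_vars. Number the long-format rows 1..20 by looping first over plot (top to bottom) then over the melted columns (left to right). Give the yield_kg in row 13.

20 rows total (5 × 4). Row 13: index ⌊(13-1)/4⌋ = 3 into plot → D; (13-1) mod 4 = 0 into the melted columns → shaded.
So row 13 is (D, shaded, 313); yield_kg = 313.

313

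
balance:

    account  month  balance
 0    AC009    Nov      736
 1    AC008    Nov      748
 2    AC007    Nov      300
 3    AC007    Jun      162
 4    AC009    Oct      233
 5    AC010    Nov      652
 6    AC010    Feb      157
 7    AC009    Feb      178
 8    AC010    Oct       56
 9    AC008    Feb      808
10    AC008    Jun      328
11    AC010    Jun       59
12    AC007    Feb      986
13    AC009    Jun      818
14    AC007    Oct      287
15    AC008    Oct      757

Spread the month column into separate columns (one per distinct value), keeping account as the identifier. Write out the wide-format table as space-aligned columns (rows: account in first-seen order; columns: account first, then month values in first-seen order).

account  Nov  Jun  Oct  Feb
AC009    736  818  233  178
AC008    748  328  757  808
AC007    300  162  287  986
AC010    652  59   56   157

Columns: account plus the 4 distinct month values (Nov, Jun, Oct, Feb).
For example, row AC009 column Nov takes balance=736 from the long row (AC009, Nov).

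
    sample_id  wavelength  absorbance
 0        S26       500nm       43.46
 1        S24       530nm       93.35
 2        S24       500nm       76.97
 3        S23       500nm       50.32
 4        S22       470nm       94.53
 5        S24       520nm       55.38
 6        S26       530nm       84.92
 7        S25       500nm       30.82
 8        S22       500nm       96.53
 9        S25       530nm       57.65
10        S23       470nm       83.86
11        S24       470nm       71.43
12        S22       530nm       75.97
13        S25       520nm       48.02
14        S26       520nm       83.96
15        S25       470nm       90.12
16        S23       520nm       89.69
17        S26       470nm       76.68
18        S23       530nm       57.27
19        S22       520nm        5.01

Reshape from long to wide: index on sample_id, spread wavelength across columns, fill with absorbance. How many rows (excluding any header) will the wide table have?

5 distinct sample_id values → 5 rows.

5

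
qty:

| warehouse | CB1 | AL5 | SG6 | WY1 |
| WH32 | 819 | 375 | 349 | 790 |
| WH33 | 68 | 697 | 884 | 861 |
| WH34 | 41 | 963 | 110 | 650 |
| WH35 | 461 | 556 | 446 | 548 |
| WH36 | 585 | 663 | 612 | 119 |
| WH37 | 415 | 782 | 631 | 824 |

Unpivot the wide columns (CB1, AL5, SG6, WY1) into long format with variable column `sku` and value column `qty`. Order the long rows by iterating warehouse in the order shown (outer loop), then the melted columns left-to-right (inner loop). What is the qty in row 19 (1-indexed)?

24 rows total (6 × 4). Row 19: index ⌊(19-1)/4⌋ = 4 into warehouse → WH36; (19-1) mod 4 = 2 into the melted columns → SG6.
So row 19 is (WH36, SG6, 612); qty = 612.

612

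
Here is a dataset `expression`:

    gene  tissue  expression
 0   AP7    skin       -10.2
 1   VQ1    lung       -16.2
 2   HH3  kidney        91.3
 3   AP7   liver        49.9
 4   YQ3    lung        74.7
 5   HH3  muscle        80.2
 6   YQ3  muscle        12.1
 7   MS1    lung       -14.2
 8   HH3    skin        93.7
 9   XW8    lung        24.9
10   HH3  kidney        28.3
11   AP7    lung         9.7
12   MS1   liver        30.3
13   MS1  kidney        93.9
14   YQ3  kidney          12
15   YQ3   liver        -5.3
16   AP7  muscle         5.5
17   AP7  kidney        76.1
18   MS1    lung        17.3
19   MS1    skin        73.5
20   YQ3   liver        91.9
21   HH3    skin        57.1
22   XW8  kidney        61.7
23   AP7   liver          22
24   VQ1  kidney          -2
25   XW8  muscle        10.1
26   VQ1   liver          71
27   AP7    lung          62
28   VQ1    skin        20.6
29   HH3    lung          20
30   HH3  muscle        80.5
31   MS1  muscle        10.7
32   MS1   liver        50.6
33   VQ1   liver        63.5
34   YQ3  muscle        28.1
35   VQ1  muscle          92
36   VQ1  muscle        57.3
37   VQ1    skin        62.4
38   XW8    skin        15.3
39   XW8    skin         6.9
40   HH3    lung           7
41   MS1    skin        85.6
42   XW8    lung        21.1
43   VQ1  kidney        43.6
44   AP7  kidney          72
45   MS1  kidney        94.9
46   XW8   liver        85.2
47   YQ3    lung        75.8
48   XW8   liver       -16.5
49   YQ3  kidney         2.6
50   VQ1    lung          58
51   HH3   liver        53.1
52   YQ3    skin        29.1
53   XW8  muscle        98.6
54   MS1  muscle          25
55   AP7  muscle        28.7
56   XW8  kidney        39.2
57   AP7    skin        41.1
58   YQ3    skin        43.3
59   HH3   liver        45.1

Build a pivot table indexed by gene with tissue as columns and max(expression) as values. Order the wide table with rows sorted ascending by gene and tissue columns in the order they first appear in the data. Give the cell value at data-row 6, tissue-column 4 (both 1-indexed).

With rows sorted ascending by gene, row 6 is gene=YQ3. tissue columns in first-appearance order: skin, lung, kidney, liver, muscle; column 4 is liver.
Long rows with gene=YQ3, tissue=liver: max(-5.3, 91.9) = 91.9.

91.9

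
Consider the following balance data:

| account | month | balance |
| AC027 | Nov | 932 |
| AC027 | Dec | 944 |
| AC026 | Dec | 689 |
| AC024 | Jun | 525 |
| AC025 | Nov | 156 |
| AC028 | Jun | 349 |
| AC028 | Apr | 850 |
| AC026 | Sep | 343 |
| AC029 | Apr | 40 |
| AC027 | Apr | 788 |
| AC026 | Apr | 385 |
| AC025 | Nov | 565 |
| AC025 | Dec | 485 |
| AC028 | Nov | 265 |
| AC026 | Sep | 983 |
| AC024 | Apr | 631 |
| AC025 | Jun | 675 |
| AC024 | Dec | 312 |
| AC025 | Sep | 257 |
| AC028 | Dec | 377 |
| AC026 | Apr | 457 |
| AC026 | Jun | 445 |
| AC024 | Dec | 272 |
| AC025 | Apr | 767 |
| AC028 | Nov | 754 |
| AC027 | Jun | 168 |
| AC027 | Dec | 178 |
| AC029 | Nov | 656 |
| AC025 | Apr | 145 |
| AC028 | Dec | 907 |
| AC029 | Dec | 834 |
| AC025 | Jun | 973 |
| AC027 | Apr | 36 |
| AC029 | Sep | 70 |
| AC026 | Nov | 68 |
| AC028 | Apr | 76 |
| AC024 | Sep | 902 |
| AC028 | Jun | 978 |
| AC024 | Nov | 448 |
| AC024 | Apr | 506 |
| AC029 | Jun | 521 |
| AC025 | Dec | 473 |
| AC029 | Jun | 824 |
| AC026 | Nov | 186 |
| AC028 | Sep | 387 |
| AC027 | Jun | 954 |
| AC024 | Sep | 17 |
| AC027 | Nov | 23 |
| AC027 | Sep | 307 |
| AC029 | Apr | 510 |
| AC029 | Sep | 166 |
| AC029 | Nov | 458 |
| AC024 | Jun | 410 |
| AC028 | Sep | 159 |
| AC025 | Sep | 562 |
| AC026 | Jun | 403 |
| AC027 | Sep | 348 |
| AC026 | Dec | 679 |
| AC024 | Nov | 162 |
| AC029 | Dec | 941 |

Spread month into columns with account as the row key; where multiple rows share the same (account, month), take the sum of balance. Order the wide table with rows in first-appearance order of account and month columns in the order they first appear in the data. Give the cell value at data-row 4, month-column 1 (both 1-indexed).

With rows in first-appearance order of account, row 4 is account=AC025. month columns in first-appearance order: Nov, Dec, Jun, Apr, Sep; column 1 is Nov.
Long rows with account=AC025, month=Nov: 156 + 565 = 721.

721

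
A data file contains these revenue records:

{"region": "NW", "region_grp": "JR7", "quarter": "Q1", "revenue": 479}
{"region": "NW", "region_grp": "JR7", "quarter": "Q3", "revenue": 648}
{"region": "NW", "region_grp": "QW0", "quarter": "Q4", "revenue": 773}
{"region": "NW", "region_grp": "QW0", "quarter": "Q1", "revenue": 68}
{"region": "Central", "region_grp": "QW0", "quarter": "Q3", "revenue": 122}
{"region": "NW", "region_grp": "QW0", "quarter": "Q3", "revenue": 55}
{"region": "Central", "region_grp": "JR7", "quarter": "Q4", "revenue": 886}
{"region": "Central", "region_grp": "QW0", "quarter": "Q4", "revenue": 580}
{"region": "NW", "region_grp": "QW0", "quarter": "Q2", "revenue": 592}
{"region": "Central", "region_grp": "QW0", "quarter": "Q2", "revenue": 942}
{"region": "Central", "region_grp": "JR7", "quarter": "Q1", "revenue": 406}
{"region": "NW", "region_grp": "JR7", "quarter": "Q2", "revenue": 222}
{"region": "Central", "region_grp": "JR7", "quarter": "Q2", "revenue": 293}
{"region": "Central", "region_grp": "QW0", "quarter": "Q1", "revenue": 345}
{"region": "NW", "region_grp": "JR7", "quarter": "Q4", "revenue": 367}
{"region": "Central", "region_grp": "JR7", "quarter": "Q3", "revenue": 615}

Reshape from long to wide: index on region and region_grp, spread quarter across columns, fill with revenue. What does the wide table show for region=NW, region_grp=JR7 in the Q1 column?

479

Wide layout: rows indexed by region and region_grp, columns are the 4 distinct quarter values (Q1, Q3, Q4, Q2).
Cell (region=NW, region_grp=JR7, quarter=Q1) draws from the long row where region=NW, region_grp=JR7 and quarter=Q1, which has revenue=479.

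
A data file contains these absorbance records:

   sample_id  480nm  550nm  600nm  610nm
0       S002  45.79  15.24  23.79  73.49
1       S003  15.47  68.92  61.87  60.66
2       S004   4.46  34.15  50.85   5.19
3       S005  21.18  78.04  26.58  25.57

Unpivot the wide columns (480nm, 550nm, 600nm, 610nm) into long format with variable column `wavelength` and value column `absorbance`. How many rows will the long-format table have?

4 sample_id values × 4 melted columns = 16 rows.

16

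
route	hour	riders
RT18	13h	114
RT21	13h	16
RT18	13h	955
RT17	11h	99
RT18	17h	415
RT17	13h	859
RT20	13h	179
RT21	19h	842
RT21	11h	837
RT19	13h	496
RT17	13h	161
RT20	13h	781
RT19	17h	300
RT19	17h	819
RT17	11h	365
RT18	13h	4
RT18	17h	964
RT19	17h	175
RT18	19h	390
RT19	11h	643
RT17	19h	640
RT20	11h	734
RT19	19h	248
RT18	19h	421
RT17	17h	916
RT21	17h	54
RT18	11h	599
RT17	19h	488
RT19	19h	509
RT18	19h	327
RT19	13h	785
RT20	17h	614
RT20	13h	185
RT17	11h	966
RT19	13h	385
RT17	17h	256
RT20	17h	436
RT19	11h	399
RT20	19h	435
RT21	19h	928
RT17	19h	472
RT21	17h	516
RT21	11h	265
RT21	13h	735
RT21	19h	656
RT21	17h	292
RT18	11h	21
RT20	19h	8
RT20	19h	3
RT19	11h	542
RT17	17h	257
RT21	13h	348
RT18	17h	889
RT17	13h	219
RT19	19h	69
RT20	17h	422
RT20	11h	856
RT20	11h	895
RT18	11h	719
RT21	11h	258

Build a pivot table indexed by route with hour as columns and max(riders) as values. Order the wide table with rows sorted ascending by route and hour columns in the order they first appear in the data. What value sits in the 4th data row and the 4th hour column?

435

With rows sorted ascending by route, row 4 is route=RT20. hour columns in first-appearance order: 13h, 11h, 17h, 19h; column 4 is 19h.
Long rows with route=RT20, hour=19h: max(435, 8, 3) = 435.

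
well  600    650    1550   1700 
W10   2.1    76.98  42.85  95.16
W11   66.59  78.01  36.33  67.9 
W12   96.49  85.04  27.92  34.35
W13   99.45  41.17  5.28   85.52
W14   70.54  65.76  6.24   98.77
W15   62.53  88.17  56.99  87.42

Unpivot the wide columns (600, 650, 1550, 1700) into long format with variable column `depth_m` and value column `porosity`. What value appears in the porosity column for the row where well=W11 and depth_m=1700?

67.9

Unpivoting turns each (well, wide-column) pair into one long row.
The wide cell at row W11, column 1700 holds 67.9, so the long row (W11, 1700) has porosity=67.9.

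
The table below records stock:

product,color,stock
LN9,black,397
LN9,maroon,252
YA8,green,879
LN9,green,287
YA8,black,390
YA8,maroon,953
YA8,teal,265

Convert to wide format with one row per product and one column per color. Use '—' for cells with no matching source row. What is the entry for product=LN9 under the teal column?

—

No long-format row has product=LN9 and color=teal, so the cell is —.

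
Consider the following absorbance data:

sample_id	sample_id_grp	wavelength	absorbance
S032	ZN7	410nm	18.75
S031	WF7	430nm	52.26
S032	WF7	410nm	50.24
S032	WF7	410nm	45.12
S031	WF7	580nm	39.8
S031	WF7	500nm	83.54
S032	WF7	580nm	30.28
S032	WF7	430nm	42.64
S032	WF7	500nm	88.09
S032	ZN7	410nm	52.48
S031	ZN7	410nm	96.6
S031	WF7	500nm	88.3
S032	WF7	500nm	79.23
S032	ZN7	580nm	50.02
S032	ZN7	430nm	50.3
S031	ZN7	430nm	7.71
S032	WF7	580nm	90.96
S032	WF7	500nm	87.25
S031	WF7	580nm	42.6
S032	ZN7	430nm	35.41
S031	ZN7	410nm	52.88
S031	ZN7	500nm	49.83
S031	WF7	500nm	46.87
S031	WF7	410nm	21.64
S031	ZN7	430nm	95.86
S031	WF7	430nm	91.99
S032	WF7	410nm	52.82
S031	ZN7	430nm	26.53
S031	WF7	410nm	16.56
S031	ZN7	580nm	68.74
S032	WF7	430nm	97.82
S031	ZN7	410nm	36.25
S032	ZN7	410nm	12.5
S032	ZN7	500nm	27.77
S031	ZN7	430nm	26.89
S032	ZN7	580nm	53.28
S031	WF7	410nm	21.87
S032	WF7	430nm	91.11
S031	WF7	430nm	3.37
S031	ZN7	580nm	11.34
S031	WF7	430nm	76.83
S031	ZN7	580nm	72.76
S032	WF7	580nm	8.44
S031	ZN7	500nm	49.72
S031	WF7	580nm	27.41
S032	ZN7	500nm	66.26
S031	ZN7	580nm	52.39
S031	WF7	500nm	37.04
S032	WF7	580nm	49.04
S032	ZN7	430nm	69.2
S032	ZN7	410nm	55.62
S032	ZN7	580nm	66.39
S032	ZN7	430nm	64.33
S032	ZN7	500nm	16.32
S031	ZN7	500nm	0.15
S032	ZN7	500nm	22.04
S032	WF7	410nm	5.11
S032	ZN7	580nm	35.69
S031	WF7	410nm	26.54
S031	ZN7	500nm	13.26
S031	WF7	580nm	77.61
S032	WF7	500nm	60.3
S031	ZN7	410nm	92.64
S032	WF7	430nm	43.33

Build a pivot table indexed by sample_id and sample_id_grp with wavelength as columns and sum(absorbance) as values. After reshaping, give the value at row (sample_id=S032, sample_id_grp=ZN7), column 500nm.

132.39

Rows with sample_id=S032, sample_id_grp=ZN7 and wavelength=500nm: absorbance values are 27.77, 66.26, 16.32, 22.04.
27.77 + 66.26 + 16.32 + 22.04 = 132.39.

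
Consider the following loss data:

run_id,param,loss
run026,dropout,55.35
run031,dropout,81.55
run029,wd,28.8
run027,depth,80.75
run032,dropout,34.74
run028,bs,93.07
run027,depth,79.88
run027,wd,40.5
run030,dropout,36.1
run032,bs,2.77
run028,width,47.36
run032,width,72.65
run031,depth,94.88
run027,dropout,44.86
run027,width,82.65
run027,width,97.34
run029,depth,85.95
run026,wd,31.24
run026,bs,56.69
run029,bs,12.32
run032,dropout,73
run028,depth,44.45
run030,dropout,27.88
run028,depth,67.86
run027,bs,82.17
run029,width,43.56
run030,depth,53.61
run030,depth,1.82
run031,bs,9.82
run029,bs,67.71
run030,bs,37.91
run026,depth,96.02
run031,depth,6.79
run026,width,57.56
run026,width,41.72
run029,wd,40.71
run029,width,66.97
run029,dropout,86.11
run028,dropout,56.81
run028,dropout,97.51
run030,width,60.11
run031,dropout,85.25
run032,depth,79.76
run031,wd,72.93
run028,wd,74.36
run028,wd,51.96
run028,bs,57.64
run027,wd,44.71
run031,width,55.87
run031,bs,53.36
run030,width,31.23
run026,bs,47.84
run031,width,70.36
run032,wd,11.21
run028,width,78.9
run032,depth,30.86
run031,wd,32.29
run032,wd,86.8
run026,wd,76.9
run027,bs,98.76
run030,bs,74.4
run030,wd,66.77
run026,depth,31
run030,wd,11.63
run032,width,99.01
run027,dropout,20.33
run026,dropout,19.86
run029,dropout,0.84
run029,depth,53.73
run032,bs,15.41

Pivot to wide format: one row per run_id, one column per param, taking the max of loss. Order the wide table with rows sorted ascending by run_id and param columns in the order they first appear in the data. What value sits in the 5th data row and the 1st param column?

With rows sorted ascending by run_id, row 5 is run_id=run030. param columns in first-appearance order: dropout, wd, depth, bs, width; column 1 is dropout.
Long rows with run_id=run030, param=dropout: max(36.1, 27.88) = 36.1.

36.1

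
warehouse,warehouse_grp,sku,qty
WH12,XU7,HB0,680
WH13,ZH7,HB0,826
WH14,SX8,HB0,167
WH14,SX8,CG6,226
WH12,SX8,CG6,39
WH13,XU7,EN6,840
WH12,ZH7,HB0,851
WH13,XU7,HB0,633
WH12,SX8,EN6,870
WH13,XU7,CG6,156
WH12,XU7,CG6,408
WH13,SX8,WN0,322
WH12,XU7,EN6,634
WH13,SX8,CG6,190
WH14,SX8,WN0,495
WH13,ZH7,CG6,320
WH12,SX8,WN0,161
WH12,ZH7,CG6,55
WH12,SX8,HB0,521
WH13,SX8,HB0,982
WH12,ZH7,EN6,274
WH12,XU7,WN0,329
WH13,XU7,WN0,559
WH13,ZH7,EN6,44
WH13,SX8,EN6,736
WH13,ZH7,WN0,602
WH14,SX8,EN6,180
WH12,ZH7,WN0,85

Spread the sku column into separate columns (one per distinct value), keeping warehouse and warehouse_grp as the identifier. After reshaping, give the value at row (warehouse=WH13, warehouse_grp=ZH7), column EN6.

Wide layout: rows indexed by warehouse and warehouse_grp, columns are the 4 distinct sku values (HB0, CG6, EN6, WN0).
Cell (warehouse=WH13, warehouse_grp=ZH7, sku=EN6) draws from the long row where warehouse=WH13, warehouse_grp=ZH7 and sku=EN6, which has qty=44.

44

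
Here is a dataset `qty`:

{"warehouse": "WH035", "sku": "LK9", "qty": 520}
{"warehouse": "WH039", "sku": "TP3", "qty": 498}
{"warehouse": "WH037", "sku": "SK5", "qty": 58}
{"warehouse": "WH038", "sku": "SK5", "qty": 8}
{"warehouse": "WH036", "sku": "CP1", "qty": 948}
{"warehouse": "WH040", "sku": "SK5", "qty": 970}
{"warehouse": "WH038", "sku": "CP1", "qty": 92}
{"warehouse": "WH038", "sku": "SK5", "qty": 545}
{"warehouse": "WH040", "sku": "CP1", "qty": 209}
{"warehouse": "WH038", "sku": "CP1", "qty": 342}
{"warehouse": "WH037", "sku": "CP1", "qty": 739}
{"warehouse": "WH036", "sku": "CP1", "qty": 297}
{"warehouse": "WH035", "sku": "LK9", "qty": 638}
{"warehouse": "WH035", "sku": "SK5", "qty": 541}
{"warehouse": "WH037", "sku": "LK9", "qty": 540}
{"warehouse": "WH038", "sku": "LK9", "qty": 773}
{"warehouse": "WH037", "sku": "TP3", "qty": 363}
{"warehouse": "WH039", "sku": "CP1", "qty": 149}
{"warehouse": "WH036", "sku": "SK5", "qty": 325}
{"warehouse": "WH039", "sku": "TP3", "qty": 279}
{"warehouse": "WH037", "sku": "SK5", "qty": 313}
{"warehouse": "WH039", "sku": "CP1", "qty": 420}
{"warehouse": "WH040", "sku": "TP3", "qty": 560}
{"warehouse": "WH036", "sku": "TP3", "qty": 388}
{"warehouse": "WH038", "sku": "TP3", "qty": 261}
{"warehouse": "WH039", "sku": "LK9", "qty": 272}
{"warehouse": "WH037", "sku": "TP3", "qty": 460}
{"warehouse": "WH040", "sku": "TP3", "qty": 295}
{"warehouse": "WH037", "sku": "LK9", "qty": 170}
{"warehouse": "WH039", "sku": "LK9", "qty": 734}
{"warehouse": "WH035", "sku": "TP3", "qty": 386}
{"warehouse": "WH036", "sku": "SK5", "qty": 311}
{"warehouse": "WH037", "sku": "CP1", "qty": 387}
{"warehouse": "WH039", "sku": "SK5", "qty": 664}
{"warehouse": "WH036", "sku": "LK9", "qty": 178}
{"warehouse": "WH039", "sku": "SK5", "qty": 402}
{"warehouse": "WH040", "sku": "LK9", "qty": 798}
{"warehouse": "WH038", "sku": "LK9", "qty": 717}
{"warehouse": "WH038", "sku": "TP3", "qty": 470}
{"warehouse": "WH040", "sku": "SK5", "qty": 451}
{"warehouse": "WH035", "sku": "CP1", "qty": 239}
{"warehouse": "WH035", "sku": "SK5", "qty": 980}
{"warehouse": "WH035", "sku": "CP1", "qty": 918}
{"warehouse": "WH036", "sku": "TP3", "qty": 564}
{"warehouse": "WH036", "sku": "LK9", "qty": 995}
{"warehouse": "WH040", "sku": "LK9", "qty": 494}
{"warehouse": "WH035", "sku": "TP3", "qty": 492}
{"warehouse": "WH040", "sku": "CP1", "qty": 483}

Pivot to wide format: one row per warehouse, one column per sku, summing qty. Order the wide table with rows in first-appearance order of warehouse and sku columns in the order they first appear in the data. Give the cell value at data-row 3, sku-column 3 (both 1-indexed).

371

With rows in first-appearance order of warehouse, row 3 is warehouse=WH037. sku columns in first-appearance order: LK9, TP3, SK5, CP1; column 3 is SK5.
Long rows with warehouse=WH037, sku=SK5: 58 + 313 = 371.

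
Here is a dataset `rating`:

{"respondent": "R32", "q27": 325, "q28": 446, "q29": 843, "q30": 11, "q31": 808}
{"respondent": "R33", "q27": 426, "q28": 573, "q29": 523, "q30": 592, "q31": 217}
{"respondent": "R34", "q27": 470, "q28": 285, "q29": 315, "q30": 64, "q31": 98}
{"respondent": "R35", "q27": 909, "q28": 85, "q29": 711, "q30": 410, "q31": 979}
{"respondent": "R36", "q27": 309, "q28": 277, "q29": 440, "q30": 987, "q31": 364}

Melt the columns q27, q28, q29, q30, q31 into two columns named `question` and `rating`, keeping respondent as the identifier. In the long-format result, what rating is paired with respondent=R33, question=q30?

592

Unpivoting turns each (respondent, wide-column) pair into one long row.
The wide cell at row R33, column q30 holds 592, so the long row (R33, q30) has rating=592.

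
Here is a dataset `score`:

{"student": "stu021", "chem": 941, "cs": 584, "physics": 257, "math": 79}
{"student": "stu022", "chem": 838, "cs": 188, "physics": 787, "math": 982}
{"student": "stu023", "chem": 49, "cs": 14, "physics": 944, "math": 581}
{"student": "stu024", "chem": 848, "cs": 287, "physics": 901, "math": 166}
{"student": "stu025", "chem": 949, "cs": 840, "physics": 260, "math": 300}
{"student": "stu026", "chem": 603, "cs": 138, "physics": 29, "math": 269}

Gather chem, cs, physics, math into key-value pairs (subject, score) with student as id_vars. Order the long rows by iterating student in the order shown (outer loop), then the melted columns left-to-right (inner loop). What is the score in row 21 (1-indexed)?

24 rows total (6 × 4). Row 21: index ⌊(21-1)/4⌋ = 5 into student → stu026; (21-1) mod 4 = 0 into the melted columns → chem.
So row 21 is (stu026, chem, 603); score = 603.

603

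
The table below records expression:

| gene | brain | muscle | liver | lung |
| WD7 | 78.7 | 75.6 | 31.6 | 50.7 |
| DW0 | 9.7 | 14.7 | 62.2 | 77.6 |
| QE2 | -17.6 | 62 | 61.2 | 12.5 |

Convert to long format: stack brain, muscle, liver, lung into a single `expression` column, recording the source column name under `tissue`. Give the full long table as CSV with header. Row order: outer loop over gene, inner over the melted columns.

gene,tissue,expression
WD7,brain,78.7
WD7,muscle,75.6
WD7,liver,31.6
WD7,lung,50.7
DW0,brain,9.7
DW0,muscle,14.7
DW0,liver,62.2
DW0,lung,77.6
QE2,brain,-17.6
QE2,muscle,62
QE2,liver,61.2
QE2,lung,12.5

Each (gene, column) pair becomes one row: 3 × 4 = 12 rows.
For example, (WD7, brain) → expression=78.7.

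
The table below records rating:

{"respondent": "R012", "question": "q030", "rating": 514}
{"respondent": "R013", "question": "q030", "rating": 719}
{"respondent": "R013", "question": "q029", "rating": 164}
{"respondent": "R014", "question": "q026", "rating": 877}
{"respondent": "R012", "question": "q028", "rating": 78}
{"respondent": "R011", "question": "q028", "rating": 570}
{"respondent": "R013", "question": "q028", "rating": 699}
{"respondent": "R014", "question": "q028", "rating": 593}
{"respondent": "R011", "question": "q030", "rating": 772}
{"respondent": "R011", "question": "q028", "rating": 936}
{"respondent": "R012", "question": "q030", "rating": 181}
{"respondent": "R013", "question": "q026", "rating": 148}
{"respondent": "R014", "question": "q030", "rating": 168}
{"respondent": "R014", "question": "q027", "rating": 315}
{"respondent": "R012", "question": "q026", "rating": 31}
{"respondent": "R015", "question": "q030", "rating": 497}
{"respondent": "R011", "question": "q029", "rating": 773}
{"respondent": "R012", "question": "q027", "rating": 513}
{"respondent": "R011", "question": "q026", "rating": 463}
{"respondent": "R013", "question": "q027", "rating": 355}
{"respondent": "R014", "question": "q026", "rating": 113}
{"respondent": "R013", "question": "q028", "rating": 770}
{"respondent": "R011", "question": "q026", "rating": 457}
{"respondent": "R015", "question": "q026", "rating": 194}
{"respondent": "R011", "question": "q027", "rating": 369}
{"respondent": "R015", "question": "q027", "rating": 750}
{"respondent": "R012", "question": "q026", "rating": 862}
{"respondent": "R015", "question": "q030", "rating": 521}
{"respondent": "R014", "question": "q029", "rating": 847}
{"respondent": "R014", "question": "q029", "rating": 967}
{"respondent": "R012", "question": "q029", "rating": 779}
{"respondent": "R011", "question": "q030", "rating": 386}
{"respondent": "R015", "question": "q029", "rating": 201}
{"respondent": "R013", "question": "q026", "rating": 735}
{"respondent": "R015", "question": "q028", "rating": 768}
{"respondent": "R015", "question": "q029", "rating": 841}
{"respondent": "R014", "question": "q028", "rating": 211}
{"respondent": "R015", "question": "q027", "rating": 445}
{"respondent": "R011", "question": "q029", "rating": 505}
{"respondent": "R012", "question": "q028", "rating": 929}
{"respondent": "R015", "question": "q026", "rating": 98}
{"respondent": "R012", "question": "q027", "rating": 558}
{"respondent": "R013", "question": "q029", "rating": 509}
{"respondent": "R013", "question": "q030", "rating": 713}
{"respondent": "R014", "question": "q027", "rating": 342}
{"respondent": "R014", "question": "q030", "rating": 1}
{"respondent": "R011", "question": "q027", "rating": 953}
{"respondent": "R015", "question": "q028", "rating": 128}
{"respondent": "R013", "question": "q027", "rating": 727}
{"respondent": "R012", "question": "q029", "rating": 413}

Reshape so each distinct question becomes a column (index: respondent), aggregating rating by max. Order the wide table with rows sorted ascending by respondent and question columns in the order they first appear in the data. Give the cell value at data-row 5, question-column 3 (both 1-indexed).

With rows sorted ascending by respondent, row 5 is respondent=R015. question columns in first-appearance order: q030, q029, q026, q028, q027; column 3 is q026.
Long rows with respondent=R015, question=q026: max(194, 98) = 194.

194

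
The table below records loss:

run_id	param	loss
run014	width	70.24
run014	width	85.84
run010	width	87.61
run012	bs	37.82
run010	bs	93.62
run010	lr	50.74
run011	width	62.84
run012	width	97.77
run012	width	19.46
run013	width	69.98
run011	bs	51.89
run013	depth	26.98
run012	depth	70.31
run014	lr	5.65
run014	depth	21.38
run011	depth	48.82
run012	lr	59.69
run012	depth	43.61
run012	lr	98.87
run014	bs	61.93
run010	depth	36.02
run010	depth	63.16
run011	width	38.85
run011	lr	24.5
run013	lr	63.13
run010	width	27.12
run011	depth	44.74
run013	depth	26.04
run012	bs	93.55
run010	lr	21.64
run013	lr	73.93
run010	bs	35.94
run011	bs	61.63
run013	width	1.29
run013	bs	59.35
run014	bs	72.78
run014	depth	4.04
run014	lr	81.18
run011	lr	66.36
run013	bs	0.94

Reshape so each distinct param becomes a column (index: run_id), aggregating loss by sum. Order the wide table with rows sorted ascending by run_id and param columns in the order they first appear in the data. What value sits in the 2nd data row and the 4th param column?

93.56

With rows sorted ascending by run_id, row 2 is run_id=run011. param columns in first-appearance order: width, bs, lr, depth; column 4 is depth.
Long rows with run_id=run011, param=depth: 48.82 + 44.74 = 93.56.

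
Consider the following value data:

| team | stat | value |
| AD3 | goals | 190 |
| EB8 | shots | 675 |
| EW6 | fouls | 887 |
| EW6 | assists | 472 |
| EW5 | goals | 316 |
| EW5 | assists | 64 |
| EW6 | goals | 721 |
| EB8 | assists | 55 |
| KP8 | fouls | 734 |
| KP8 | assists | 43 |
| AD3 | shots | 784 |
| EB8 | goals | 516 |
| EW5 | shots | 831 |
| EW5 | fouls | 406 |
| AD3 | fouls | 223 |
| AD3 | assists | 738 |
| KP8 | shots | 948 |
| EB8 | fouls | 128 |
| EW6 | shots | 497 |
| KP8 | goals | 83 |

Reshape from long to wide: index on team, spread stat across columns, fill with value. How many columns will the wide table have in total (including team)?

5

1 column for team plus 4 distinct stat values → 5 columns.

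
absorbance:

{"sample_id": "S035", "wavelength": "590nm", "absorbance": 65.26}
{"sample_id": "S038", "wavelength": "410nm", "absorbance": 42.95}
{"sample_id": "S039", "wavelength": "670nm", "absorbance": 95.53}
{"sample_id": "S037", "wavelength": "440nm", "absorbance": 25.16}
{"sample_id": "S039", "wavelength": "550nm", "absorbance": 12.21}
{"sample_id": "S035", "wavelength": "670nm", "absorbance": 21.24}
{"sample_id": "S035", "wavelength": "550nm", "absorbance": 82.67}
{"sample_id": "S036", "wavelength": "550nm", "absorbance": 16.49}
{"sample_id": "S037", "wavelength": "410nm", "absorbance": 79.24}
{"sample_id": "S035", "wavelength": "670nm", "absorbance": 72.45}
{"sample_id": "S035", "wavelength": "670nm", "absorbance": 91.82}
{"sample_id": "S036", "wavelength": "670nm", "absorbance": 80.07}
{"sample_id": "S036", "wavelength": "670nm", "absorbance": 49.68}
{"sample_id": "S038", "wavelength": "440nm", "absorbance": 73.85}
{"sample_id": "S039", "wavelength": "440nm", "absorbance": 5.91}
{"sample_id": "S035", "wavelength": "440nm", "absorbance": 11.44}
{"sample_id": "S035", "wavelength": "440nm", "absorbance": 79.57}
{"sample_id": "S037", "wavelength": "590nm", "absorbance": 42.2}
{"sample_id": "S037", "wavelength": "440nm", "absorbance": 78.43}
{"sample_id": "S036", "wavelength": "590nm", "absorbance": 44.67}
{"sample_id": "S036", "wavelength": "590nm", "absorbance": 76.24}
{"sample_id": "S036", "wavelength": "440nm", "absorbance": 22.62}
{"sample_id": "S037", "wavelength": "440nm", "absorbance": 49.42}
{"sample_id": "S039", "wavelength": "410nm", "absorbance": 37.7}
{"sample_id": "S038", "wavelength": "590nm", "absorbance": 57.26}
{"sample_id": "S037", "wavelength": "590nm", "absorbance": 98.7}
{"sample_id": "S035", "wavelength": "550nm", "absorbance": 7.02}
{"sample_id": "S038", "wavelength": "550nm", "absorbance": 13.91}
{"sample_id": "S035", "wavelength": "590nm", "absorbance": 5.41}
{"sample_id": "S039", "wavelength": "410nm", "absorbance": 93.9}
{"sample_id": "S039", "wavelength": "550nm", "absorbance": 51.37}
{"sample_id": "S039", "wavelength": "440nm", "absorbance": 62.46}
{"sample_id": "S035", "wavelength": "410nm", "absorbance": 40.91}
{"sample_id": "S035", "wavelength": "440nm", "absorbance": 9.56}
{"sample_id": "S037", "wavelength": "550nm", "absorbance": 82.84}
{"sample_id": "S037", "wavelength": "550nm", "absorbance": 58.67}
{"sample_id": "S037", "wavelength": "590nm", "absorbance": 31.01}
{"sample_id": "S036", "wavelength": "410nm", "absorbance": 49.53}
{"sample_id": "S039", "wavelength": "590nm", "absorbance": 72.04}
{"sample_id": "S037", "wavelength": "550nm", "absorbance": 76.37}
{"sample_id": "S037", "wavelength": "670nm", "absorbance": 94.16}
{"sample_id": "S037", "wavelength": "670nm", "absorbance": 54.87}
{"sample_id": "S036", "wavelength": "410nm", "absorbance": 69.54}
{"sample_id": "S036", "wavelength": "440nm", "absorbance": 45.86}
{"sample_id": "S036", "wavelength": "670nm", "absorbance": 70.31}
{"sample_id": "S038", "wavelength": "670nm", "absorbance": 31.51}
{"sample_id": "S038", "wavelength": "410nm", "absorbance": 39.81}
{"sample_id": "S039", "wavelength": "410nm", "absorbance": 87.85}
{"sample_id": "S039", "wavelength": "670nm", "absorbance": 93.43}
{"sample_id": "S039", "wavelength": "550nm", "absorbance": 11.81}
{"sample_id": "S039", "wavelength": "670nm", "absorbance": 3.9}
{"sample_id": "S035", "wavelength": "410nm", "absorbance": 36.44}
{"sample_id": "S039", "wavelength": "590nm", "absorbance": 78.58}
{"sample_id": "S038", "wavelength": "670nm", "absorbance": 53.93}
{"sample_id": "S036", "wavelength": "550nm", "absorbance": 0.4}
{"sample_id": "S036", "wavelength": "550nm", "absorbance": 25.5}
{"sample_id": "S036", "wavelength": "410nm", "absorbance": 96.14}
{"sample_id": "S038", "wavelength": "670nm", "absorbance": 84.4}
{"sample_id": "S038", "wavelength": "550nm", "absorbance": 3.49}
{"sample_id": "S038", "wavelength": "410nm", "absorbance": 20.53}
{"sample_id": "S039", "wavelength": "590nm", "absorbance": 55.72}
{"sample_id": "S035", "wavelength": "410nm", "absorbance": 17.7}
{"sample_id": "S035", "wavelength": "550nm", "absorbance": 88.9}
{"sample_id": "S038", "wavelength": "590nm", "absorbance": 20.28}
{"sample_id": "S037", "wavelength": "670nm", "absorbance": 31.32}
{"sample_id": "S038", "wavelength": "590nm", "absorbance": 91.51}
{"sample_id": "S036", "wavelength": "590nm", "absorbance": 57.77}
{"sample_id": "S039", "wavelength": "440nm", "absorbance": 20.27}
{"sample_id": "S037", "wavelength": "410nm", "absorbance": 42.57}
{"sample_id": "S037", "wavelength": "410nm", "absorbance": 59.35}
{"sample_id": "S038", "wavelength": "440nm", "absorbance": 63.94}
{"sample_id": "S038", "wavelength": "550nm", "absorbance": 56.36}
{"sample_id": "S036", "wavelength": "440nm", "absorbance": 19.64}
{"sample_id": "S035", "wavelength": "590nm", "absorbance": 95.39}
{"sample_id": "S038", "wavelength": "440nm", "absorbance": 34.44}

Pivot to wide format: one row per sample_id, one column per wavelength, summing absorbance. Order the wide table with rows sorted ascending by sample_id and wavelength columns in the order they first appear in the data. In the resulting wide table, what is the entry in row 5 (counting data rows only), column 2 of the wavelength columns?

219.45

With rows sorted ascending by sample_id, row 5 is sample_id=S039. wavelength columns in first-appearance order: 590nm, 410nm, 670nm, 440nm, 550nm; column 2 is 410nm.
Long rows with sample_id=S039, wavelength=410nm: 37.7 + 93.9 + 87.85 = 219.45.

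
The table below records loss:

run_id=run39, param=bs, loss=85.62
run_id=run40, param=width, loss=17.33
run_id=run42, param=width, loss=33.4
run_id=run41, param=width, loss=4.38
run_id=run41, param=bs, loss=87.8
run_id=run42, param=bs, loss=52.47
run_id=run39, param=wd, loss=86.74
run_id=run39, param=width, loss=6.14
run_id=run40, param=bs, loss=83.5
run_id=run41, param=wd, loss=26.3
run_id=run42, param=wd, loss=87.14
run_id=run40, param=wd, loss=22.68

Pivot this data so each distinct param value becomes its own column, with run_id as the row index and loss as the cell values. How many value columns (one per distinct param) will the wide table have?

3 distinct param values: bs, wd, width.

3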